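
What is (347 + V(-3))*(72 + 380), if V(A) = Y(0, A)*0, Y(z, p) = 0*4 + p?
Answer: 156844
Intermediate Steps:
Y(z, p) = p (Y(z, p) = 0 + p = p)
V(A) = 0 (V(A) = A*0 = 0)
(347 + V(-3))*(72 + 380) = (347 + 0)*(72 + 380) = 347*452 = 156844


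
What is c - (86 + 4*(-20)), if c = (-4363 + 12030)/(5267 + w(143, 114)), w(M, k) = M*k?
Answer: -121747/21569 ≈ -5.6445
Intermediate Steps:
c = 7667/21569 (c = (-4363 + 12030)/(5267 + 143*114) = 7667/(5267 + 16302) = 7667/21569 ≈ 0.35546)
c - (86 + 4*(-20)) = 7667/21569 - (86 + 4*(-20)) = 7667/21569 - (86 - 80) = 7667/21569 - 1*6 = 7667/21569 - 6 = -121747/21569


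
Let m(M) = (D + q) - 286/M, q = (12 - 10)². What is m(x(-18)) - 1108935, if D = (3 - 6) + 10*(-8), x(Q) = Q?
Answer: -9980983/9 ≈ -1.1090e+6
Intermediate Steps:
q = 4 (q = 2² = 4)
D = -83 (D = -3 - 80 = -83)
m(M) = -79 - 286/M (m(M) = (-83 + 4) - 286/M = -79 - 286/M)
m(x(-18)) - 1108935 = (-79 - 286/(-18)) - 1108935 = (-79 - 286*(-1/18)) - 1108935 = (-79 + 143/9) - 1108935 = -568/9 - 1108935 = -9980983/9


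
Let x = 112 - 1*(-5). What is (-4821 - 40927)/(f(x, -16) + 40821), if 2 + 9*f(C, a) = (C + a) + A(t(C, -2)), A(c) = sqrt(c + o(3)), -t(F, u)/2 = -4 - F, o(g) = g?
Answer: -151306569216/135047429899 + 2882124*sqrt(5)/135047429899 ≈ -1.1203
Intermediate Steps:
x = 117 (x = 112 + 5 = 117)
t(F, u) = 8 + 2*F (t(F, u) = -2*(-4 - F) = 8 + 2*F)
A(c) = sqrt(3 + c) (A(c) = sqrt(c + 3) = sqrt(3 + c))
f(C, a) = -2/9 + C/9 + a/9 + sqrt(11 + 2*C)/9 (f(C, a) = -2/9 + ((C + a) + sqrt(3 + (8 + 2*C)))/9 = -2/9 + ((C + a) + sqrt(11 + 2*C))/9 = -2/9 + (C + a + sqrt(11 + 2*C))/9 = -2/9 + (C/9 + a/9 + sqrt(11 + 2*C)/9) = -2/9 + C/9 + a/9 + sqrt(11 + 2*C)/9)
(-4821 - 40927)/(f(x, -16) + 40821) = (-4821 - 40927)/((-2/9 + (1/9)*117 + (1/9)*(-16) + sqrt(11 + 2*117)/9) + 40821) = -45748/((-2/9 + 13 - 16/9 + sqrt(11 + 234)/9) + 40821) = -45748/((-2/9 + 13 - 16/9 + sqrt(245)/9) + 40821) = -45748/((-2/9 + 13 - 16/9 + (7*sqrt(5))/9) + 40821) = -45748/((-2/9 + 13 - 16/9 + 7*sqrt(5)/9) + 40821) = -45748/((11 + 7*sqrt(5)/9) + 40821) = -45748/(40832 + 7*sqrt(5)/9)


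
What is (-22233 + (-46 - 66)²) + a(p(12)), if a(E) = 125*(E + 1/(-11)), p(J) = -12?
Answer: -123204/11 ≈ -11200.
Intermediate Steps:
a(E) = -125/11 + 125*E (a(E) = 125*(E - 1/11) = 125*(-1/11 + E) = -125/11 + 125*E)
(-22233 + (-46 - 66)²) + a(p(12)) = (-22233 + (-46 - 66)²) + (-125/11 + 125*(-12)) = (-22233 + (-112)²) + (-125/11 - 1500) = (-22233 + 12544) - 16625/11 = -9689 - 16625/11 = -123204/11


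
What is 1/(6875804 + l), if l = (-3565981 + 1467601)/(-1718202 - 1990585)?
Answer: 3708787/25500894588128 ≈ 1.4544e-7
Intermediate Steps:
l = 2098380/3708787 (l = -2098380/(-3708787) = -2098380*(-1/3708787) = 2098380/3708787 ≈ 0.56579)
1/(6875804 + l) = 1/(6875804 + 2098380/3708787) = 1/(25500894588128/3708787) = 3708787/25500894588128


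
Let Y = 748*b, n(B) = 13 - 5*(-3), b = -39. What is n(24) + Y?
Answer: -29144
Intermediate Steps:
n(B) = 28 (n(B) = 13 + 15 = 28)
Y = -29172 (Y = 748*(-39) = -29172)
n(24) + Y = 28 - 29172 = -29144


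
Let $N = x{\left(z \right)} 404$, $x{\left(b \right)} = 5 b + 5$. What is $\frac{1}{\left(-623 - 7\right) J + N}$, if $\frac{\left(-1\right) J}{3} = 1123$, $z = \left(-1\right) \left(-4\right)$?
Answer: $\frac{1}{2132570} \approx 4.6892 \cdot 10^{-7}$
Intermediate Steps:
$z = 4$
$J = -3369$ ($J = \left(-3\right) 1123 = -3369$)
$x{\left(b \right)} = 5 + 5 b$
$N = 10100$ ($N = \left(5 + 5 \cdot 4\right) 404 = \left(5 + 20\right) 404 = 25 \cdot 404 = 10100$)
$\frac{1}{\left(-623 - 7\right) J + N} = \frac{1}{\left(-623 - 7\right) \left(-3369\right) + 10100} = \frac{1}{\left(-630\right) \left(-3369\right) + 10100} = \frac{1}{2122470 + 10100} = \frac{1}{2132570}$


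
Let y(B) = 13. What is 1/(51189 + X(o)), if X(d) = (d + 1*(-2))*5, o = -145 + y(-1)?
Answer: 1/50519 ≈ 1.9795e-5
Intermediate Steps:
o = -132 (o = -145 + 13 = -132)
X(d) = -10 + 5*d (X(d) = (d - 2)*5 = (-2 + d)*5 = -10 + 5*d)
1/(51189 + X(o)) = 1/(51189 + (-10 + 5*(-132))) = 1/(51189 + (-10 - 660)) = 1/(51189 - 670) = 1/50519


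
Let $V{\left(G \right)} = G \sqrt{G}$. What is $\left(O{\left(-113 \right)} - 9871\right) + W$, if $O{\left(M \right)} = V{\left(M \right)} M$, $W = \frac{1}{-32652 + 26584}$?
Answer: $- \frac{59897229}{6068} + 12769 i \sqrt{113} \approx -9871.0 + 1.3574 \cdot 10^{5} i$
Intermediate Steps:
$V{\left(G \right)} = G^{\frac{3}{2}}$
$W = - \frac{1}{6068}$ ($W = \frac{1}{-6068} = - \frac{1}{6068} \approx -0.0001648$)
$O{\left(M \right)} = M^{\frac{5}{2}}$ ($O{\left(M \right)} = M^{\frac{3}{2}} M = M^{\frac{5}{2}}$)
$\left(O{\left(-113 \right)} - 9871\right) + W = \left(\left(-113\right)^{\frac{5}{2}} - 9871\right) - \frac{1}{6068} = \left(12769 i \sqrt{113} - 9871\right) - \frac{1}{6068} = \left(-9871 + 12769 i \sqrt{113}\right) - \frac{1}{6068} = - \frac{59897229}{6068} + 12769 i \sqrt{113}$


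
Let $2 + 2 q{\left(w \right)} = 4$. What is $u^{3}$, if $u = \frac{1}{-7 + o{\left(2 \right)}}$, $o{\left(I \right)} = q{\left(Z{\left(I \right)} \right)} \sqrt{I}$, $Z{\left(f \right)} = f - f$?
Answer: $- \frac{385}{103823} - \frac{149 \sqrt{2}}{103823} \approx -0.0057378$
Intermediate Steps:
$Z{\left(f \right)} = 0$
$q{\left(w \right)} = 1$ ($q{\left(w \right)} = -1 + \frac{1}{2} \cdot 4 = -1 + 2 = 1$)
$o{\left(I \right)} = \sqrt{I}$ ($o{\left(I \right)} = 1 \sqrt{I} = \sqrt{I}$)
$u = \frac{1}{-7 + \sqrt{2}} \approx -0.17903$
$u^{3} = \left(- \frac{7}{47} - \frac{\sqrt{2}}{47}\right)^{3}$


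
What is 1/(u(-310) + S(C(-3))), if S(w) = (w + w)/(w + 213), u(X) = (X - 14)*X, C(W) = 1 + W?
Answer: 211/21192836 ≈ 9.9562e-6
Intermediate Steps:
u(X) = X*(-14 + X) (u(X) = (-14 + X)*X = X*(-14 + X))
S(w) = 2*w/(213 + w) (S(w) = (2*w)/(213 + w) = 2*w/(213 + w))
1/(u(-310) + S(C(-3))) = 1/(-310*(-14 - 310) + 2*(1 - 3)/(213 + (1 - 3))) = 1/(-310*(-324) + 2*(-2)/(213 - 2)) = 1/(100440 + 2*(-2)/211) = 1/(100440 + 2*(-2)*(1/211)) = 1/(100440 - 4/211) = 1/(21192836/211) = 211/21192836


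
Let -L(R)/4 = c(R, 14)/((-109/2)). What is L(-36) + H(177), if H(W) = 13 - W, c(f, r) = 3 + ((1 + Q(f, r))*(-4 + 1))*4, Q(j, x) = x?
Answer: -19292/109 ≈ -176.99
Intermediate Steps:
c(f, r) = -9 - 12*r (c(f, r) = 3 + ((1 + r)*(-4 + 1))*4 = 3 + ((1 + r)*(-3))*4 = 3 + (-3 - 3*r)*4 = 3 + (-12 - 12*r) = -9 - 12*r)
L(R) = -1416/109 (L(R) = -4*(-9 - 12*14)/((-109/2)) = -4*(-9 - 168)/((-109*½)) = -(-708)/(-109/2) = -(-708)*(-2)/109 = -4*354/109 = -1416/109)
L(-36) + H(177) = -1416/109 + (13 - 1*177) = -1416/109 + (13 - 177) = -1416/109 - 164 = -19292/109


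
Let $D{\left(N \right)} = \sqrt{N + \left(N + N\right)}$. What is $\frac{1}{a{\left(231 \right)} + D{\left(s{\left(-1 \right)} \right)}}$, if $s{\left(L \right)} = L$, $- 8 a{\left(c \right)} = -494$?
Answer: $\frac{988}{61057} - \frac{16 i \sqrt{3}}{61057} \approx 0.016182 - 0.00045388 i$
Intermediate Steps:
$a{\left(c \right)} = \frac{247}{4}$ ($a{\left(c \right)} = \left(- \frac{1}{8}\right) \left(-494\right) = \frac{247}{4}$)
$D{\left(N \right)} = \sqrt{3} \sqrt{N}$ ($D{\left(N \right)} = \sqrt{N + 2 N} = \sqrt{3 N} = \sqrt{3} \sqrt{N}$)
$\frac{1}{a{\left(231 \right)} + D{\left(s{\left(-1 \right)} \right)}} = \frac{1}{\frac{247}{4} + \sqrt{3} \sqrt{-1}} = \frac{1}{\frac{247}{4} + \sqrt{3} i} = \frac{1}{\frac{247}{4} + i \sqrt{3}}$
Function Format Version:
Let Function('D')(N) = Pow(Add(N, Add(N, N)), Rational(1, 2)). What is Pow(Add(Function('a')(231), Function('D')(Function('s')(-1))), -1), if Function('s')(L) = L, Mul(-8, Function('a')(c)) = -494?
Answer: Add(Rational(988, 61057), Mul(Rational(-16, 61057), I, Pow(3, Rational(1, 2)))) ≈ Add(0.016182, Mul(-0.00045388, I))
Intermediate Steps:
Function('a')(c) = Rational(247, 4) (Function('a')(c) = Mul(Rational(-1, 8), -494) = Rational(247, 4))
Function('D')(N) = Mul(Pow(3, Rational(1, 2)), Pow(N, Rational(1, 2))) (Function('D')(N) = Pow(Add(N, Mul(2, N)), Rational(1, 2)) = Pow(Mul(3, N), Rational(1, 2)) = Mul(Pow(3, Rational(1, 2)), Pow(N, Rational(1, 2))))
Pow(Add(Function('a')(231), Function('D')(Function('s')(-1))), -1) = Pow(Add(Rational(247, 4), Mul(Pow(3, Rational(1, 2)), Pow(-1, Rational(1, 2)))), -1) = Pow(Add(Rational(247, 4), Mul(Pow(3, Rational(1, 2)), I)), -1) = Pow(Add(Rational(247, 4), Mul(I, Pow(3, Rational(1, 2)))), -1)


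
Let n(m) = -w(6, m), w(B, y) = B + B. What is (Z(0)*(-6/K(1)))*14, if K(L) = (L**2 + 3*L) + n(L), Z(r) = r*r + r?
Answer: 0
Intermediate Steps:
w(B, y) = 2*B
Z(r) = r + r**2 (Z(r) = r**2 + r = r + r**2)
n(m) = -12 (n(m) = -2*6 = -1*12 = -12)
K(L) = -12 + L**2 + 3*L (K(L) = (L**2 + 3*L) - 12 = -12 + L**2 + 3*L)
(Z(0)*(-6/K(1)))*14 = ((0*(1 + 0))*(-6/(-12 + 1**2 + 3*1)))*14 = ((0*1)*(-6/(-12 + 1 + 3)))*14 = (0*(-6/(-8)))*14 = (0*(-6*(-1/8)))*14 = (0*(3/4))*14 = 0*14 = 0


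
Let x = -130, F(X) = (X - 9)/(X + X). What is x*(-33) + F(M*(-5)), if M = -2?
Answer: 85801/20 ≈ 4290.0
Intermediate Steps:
F(X) = (-9 + X)/(2*X) (F(X) = (-9 + X)/((2*X)) = (-9 + X)*(1/(2*X)) = (-9 + X)/(2*X))
x*(-33) + F(M*(-5)) = -130*(-33) + (-9 - 2*(-5))/(2*((-2*(-5)))) = 4290 + (½)*(-9 + 10)/10 = 4290 + (½)*(⅒)*1 = 4290 + 1/20 = 85801/20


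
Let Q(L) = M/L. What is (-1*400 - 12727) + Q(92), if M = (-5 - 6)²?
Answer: -1207563/92 ≈ -13126.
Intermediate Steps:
M = 121 (M = (-11)² = 121)
Q(L) = 121/L
(-1*400 - 12727) + Q(92) = (-1*400 - 12727) + 121/92 = (-400 - 12727) + 121*(1/92) = -13127 + 121/92 = -1207563/92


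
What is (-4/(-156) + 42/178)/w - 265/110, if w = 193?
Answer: -35484883/14737866 ≈ -2.4077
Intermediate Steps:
(-4/(-156) + 42/178)/w - 265/110 = (-4/(-156) + 42/178)/193 - 265/110 = (-4*(-1/156) + 42*(1/178))*(1/193) - 265*1/110 = (1/39 + 21/89)*(1/193) - 53/22 = (908/3471)*(1/193) - 53/22 = 908/669903 - 53/22 = -35484883/14737866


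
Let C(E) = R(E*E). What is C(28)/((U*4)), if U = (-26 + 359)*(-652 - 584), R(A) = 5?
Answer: -5/1646352 ≈ -3.0370e-6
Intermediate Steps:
C(E) = 5
U = -411588 (U = 333*(-1236) = -411588)
C(28)/((U*4)) = 5/((-411588*4)) = 5/(-1646352) = 5*(-1/1646352) = -5/1646352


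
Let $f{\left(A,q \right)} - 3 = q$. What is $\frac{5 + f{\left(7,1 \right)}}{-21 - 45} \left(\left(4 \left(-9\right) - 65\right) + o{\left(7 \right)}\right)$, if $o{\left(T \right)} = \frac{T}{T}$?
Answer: $\frac{150}{11} \approx 13.636$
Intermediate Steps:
$f{\left(A,q \right)} = 3 + q$
$o{\left(T \right)} = 1$
$\frac{5 + f{\left(7,1 \right)}}{-21 - 45} \left(\left(4 \left(-9\right) - 65\right) + o{\left(7 \right)}\right) = \frac{5 + \left(3 + 1\right)}{-21 - 45} \left(\left(4 \left(-9\right) - 65\right) + 1\right) = \frac{5 + 4}{-66} \left(\left(-36 - 65\right) + 1\right) = 9 \left(- \frac{1}{66}\right) \left(-101 + 1\right) = \left(- \frac{3}{22}\right) \left(-100\right) = \frac{150}{11}$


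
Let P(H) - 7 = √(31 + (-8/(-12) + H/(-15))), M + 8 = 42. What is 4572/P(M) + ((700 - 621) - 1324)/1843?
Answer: 21056775/12901 - 2286*√15/7 ≈ 367.38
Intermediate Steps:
M = 34 (M = -8 + 42 = 34)
P(H) = 7 + √(95/3 - H/15) (P(H) = 7 + √(31 + (-8/(-12) + H/(-15))) = 7 + √(31 + (-8*(-1/12) + H*(-1/15))) = 7 + √(31 + (⅔ - H/15)) = 7 + √(95/3 - H/15))
4572/P(M) + ((700 - 621) - 1324)/1843 = 4572/(7 + √(7125 - 15*34)/15) + ((700 - 621) - 1324)/1843 = 4572/(7 + √(7125 - 510)/15) + (79 - 1324)*(1/1843) = 4572/(7 + √6615/15) - 1245*1/1843 = 4572/(7 + (21*√15)/15) - 1245/1843 = 4572/(7 + 7*√15/5) - 1245/1843 = -1245/1843 + 4572/(7 + 7*√15/5)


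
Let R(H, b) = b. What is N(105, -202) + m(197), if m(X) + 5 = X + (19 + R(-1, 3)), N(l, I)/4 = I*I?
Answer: 163430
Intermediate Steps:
N(l, I) = 4*I**2 (N(l, I) = 4*(I*I) = 4*I**2)
m(X) = 17 + X (m(X) = -5 + (X + (19 + 3)) = -5 + (X + 22) = -5 + (22 + X) = 17 + X)
N(105, -202) + m(197) = 4*(-202)**2 + (17 + 197) = 4*40804 + 214 = 163216 + 214 = 163430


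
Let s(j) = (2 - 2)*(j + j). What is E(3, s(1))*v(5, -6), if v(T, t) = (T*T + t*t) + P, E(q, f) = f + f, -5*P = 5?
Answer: 0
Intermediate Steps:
P = -1 (P = -1/5*5 = -1)
s(j) = 0 (s(j) = 0*(2*j) = 0)
E(q, f) = 2*f
v(T, t) = -1 + T**2 + t**2 (v(T, t) = (T*T + t*t) - 1 = (T**2 + t**2) - 1 = -1 + T**2 + t**2)
E(3, s(1))*v(5, -6) = (2*0)*(-1 + 5**2 + (-6)**2) = 0*(-1 + 25 + 36) = 0*60 = 0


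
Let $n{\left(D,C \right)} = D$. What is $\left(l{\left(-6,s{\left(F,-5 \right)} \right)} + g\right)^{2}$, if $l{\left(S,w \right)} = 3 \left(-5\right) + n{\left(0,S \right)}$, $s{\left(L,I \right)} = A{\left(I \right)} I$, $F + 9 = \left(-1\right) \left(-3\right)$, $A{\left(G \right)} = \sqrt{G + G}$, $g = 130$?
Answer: $13225$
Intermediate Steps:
$A{\left(G \right)} = \sqrt{2} \sqrt{G}$ ($A{\left(G \right)} = \sqrt{2 G} = \sqrt{2} \sqrt{G}$)
$F = -6$ ($F = -9 - -3 = -9 + 3 = -6$)
$s{\left(L,I \right)} = \sqrt{2} I^{\frac{3}{2}}$ ($s{\left(L,I \right)} = \sqrt{2} \sqrt{I} I = \sqrt{2} I^{\frac{3}{2}}$)
$l{\left(S,w \right)} = -15$ ($l{\left(S,w \right)} = 3 \left(-5\right) + 0 = -15 + 0 = -15$)
$\left(l{\left(-6,s{\left(F,-5 \right)} \right)} + g\right)^{2} = \left(-15 + 130\right)^{2} = 115^{2} = 13225$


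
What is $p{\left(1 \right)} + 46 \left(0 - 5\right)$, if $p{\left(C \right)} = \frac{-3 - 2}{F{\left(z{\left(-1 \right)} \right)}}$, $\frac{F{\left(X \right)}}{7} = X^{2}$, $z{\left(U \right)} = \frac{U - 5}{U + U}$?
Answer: $- \frac{14495}{63} \approx -230.08$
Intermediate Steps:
$z{\left(U \right)} = \frac{-5 + U}{2 U}$
$F{\left(X \right)} = 7 X^{2}$
$p{\left(C \right)} = - \frac{5}{63}$ ($p{\left(C \right)} = \frac{-3 - 2}{7 \left(\frac{-5 - 1}{2 \left(-1\right)}\right)^{2}} = - \frac{5}{7 \left(\frac{1}{2} \left(-1\right) \left(-6\right)\right)^{2}} = - \frac{5}{7 \cdot 3^{2}} = - \frac{5}{7 \cdot 9} = - \frac{5}{63}$)
$p{\left(1 \right)} + 46 \left(0 - 5\right) = - \frac{5}{63} + 46 \left(0 - 5\right) = - \frac{5}{63} + 46 \left(-5\right) = - \frac{5}{63} - 230 = - \frac{14495}{63}$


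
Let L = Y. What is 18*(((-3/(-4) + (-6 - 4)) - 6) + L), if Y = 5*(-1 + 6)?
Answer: 351/2 ≈ 175.50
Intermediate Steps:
Y = 25 (Y = 5*5 = 25)
L = 25
18*(((-3/(-4) + (-6 - 4)) - 6) + L) = 18*(((-3/(-4) + (-6 - 4)) - 6) + 25) = 18*(((-3*(-¼) - 10) - 6) + 25) = 18*(((¾ - 10) - 6) + 25) = 18*((-37/4 - 6) + 25) = 18*(-61/4 + 25) = 18*(39/4) = 351/2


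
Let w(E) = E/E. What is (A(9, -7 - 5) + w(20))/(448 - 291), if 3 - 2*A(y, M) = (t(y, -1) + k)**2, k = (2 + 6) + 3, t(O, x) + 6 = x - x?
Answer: -10/157 ≈ -0.063694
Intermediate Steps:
t(O, x) = -6 (t(O, x) = -6 + (x - x) = -6 + 0 = -6)
k = 11 (k = 8 + 3 = 11)
A(y, M) = -11 (A(y, M) = 3/2 - (-6 + 11)**2/2 = 3/2 - 1/2*5**2 = 3/2 - 1/2*25 = 3/2 - 25/2 = -11)
w(E) = 1
(A(9, -7 - 5) + w(20))/(448 - 291) = (-11 + 1)/(448 - 291) = -10/157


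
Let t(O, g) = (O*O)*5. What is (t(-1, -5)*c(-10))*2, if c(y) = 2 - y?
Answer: 120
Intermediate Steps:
t(O, g) = 5*O² (t(O, g) = O²*5 = 5*O²)
(t(-1, -5)*c(-10))*2 = ((5*(-1)²)*(2 - 1*(-10)))*2 = ((5*1)*(2 + 10))*2 = (5*12)*2 = 60*2 = 120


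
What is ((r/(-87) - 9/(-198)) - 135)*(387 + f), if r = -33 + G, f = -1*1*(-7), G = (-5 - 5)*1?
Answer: -50699329/957 ≈ -52977.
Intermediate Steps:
G = -10 (G = -10*1 = -10)
f = 7 (f = -1*(-7) = 7)
r = -43 (r = -33 - 10 = -43)
((r/(-87) - 9/(-198)) - 135)*(387 + f) = ((-43/(-87) - 9/(-198)) - 135)*(387 + 7) = ((-43*(-1/87) - 9*(-1/198)) - 135)*394 = ((43/87 + 1/22) - 135)*394 = (1033/1914 - 135)*394 = -257357/1914*394 = -50699329/957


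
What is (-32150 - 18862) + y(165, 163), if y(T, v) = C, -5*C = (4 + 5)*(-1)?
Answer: -255051/5 ≈ -51010.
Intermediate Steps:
C = 9/5 (C = -(4 + 5)*(-1)/5 = -9*(-1)/5 = -1/5*(-9) = 9/5 ≈ 1.8000)
y(T, v) = 9/5
(-32150 - 18862) + y(165, 163) = (-32150 - 18862) + 9/5 = -51012 + 9/5 = -255051/5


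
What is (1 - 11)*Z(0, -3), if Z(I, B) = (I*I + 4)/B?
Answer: 40/3 ≈ 13.333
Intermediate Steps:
Z(I, B) = (4 + I**2)/B (Z(I, B) = (I**2 + 4)/B = (4 + I**2)/B)
(1 - 11)*Z(0, -3) = (1 - 11)*((4 + 0**2)/(-3)) = -(-10)*(4 + 0)/3 = -(-10)*4/3 = -10*(-4/3) = 40/3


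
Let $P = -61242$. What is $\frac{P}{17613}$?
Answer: $- \frac{20414}{5871} \approx -3.4771$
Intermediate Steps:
$\frac{P}{17613} = - \frac{61242}{17613} = \left(-61242\right) \frac{1}{17613} = - \frac{20414}{5871}$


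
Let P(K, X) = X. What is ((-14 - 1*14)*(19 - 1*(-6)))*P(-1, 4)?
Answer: -2800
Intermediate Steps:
((-14 - 1*14)*(19 - 1*(-6)))*P(-1, 4) = ((-14 - 1*14)*(19 - 1*(-6)))*4 = ((-14 - 14)*(19 + 6))*4 = -28*25*4 = -700*4 = -2800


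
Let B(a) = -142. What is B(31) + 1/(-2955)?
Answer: -419611/2955 ≈ -142.00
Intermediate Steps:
B(31) + 1/(-2955) = -142 + 1/(-2955) = -142 - 1/2955 = -419611/2955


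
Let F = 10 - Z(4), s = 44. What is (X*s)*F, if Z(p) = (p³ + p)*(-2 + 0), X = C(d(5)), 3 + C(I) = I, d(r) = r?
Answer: 12848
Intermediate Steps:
C(I) = -3 + I
X = 2 (X = -3 + 5 = 2)
Z(p) = -2*p - 2*p³ (Z(p) = (p + p³)*(-2) = -2*p - 2*p³)
F = 146 (F = 10 - (-2)*4*(1 + 4²) = 10 - (-2)*4*(1 + 16) = 10 - (-2)*4*17 = 10 - 1*(-136) = 10 + 136 = 146)
(X*s)*F = (2*44)*146 = 88*146 = 12848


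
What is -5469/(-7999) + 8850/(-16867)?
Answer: 21454473/134919133 ≈ 0.15902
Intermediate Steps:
-5469/(-7999) + 8850/(-16867) = -5469*(-1/7999) + 8850*(-1/16867) = 5469/7999 - 8850/16867 = 21454473/134919133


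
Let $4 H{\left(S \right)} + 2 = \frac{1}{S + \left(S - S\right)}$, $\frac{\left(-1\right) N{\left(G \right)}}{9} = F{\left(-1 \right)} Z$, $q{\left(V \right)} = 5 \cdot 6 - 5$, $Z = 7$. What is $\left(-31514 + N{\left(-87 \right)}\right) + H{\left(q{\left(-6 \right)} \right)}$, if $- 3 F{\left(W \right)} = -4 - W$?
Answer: $- \frac{3157749}{100} \approx -31578.0$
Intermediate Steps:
$F{\left(W \right)} = \frac{4}{3} + \frac{W}{3}$ ($F{\left(W \right)} = - \frac{-4 - W}{3} = \frac{4}{3} + \frac{W}{3}$)
$q{\left(V \right)} = 25$ ($q{\left(V \right)} = 30 - 5 = 25$)
$N{\left(G \right)} = -63$ ($N{\left(G \right)} = - 9 \left(\frac{4}{3} + \frac{1}{3} \left(-1\right)\right) 7 = - 9 \left(\frac{4}{3} - \frac{1}{3}\right) 7 = - 9 \cdot 1 \cdot 7 = \left(-9\right) 7 = -63$)
$H{\left(S \right)} = - \frac{1}{2} + \frac{1}{4 S}$ ($H{\left(S \right)} = - \frac{1}{2} + \frac{1}{4 \left(S + \left(S - S\right)\right)} = - \frac{1}{2} + \frac{1}{4 \left(S + 0\right)} = - \frac{1}{2} + \frac{1}{4 S}$)
$\left(-31514 + N{\left(-87 \right)}\right) + H{\left(q{\left(-6 \right)} \right)} = \left(-31514 - 63\right) + \frac{1 - 50}{4 \cdot 25} = -31577 + \frac{1}{4} \cdot \frac{1}{25} \left(1 - 50\right) = -31577 + \frac{1}{4} \cdot \frac{1}{25} \left(-49\right) = -31577 - \frac{49}{100} = - \frac{3157749}{100}$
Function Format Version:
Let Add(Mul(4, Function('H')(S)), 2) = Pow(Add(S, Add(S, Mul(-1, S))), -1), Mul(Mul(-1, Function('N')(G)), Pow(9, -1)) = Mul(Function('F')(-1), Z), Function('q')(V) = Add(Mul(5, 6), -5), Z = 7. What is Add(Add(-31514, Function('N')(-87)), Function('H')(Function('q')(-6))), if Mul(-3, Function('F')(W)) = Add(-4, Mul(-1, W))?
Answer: Rational(-3157749, 100) ≈ -31578.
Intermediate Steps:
Function('F')(W) = Add(Rational(4, 3), Mul(Rational(1, 3), W)) (Function('F')(W) = Mul(Rational(-1, 3), Add(-4, Mul(-1, W))) = Add(Rational(4, 3), Mul(Rational(1, 3), W)))
Function('q')(V) = 25 (Function('q')(V) = Add(30, -5) = 25)
Function('N')(G) = -63 (Function('N')(G) = Mul(-9, Mul(Add(Rational(4, 3), Mul(Rational(1, 3), -1)), 7)) = Mul(-9, Mul(Add(Rational(4, 3), Rational(-1, 3)), 7)) = Mul(-9, Mul(1, 7)) = Mul(-9, 7) = -63)
Function('H')(S) = Add(Rational(-1, 2), Mul(Rational(1, 4), Pow(S, -1))) (Function('H')(S) = Add(Rational(-1, 2), Mul(Rational(1, 4), Pow(Add(S, Add(S, Mul(-1, S))), -1))) = Add(Rational(-1, 2), Mul(Rational(1, 4), Pow(Add(S, 0), -1))) = Add(Rational(-1, 2), Mul(Rational(1, 4), Pow(S, -1))))
Add(Add(-31514, Function('N')(-87)), Function('H')(Function('q')(-6))) = Add(Add(-31514, -63), Mul(Rational(1, 4), Pow(25, -1), Add(1, Mul(-2, 25)))) = Add(-31577, Mul(Rational(1, 4), Rational(1, 25), Add(1, -50))) = Add(-31577, Mul(Rational(1, 4), Rational(1, 25), -49)) = Add(-31577, Rational(-49, 100)) = Rational(-3157749, 100)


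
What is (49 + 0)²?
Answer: 2401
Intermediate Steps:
(49 + 0)² = 49² = 2401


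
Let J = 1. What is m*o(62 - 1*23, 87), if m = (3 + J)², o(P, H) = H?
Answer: 1392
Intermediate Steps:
m = 16 (m = (3 + 1)² = 4² = 16)
m*o(62 - 1*23, 87) = 16*87 = 1392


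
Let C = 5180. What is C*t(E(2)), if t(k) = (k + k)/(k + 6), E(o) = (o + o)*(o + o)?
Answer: 82880/11 ≈ 7534.5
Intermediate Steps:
E(o) = 4*o² (E(o) = (2*o)*(2*o) = 4*o²)
t(k) = 2*k/(6 + k) (t(k) = (2*k)/(6 + k) = 2*k/(6 + k))
C*t(E(2)) = 5180*(2*(4*2²)/(6 + 4*2²)) = 5180*(2*(4*4)/(6 + 4*4)) = 5180*(2*16/(6 + 16)) = 5180*(2*16/22) = 5180*(2*16*(1/22)) = 5180*(16/11) = 82880/11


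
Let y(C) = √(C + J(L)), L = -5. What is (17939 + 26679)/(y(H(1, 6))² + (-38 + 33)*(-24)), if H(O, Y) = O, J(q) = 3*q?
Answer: 22309/53 ≈ 420.92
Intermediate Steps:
y(C) = √(-15 + C) (y(C) = √(C + 3*(-5)) = √(C - 15) = √(-15 + C))
(17939 + 26679)/(y(H(1, 6))² + (-38 + 33)*(-24)) = (17939 + 26679)/((√(-15 + 1))² + (-38 + 33)*(-24)) = 44618/((√(-14))² - 5*(-24)) = 44618/((I*√14)² + 120) = 44618/(-14 + 120) = 44618/106 = 44618*(1/106) = 22309/53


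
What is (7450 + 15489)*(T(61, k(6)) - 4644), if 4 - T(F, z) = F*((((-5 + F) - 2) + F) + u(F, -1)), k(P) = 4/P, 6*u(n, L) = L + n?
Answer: -281346835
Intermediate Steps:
u(n, L) = L/6 + n/6 (u(n, L) = (L + n)/6 = L/6 + n/6)
T(F, z) = 4 - F*(-43/6 + 13*F/6) (T(F, z) = 4 - F*((((-5 + F) - 2) + F) + ((⅙)*(-1) + F/6)) = 4 - F*(((-7 + F) + F) + (-⅙ + F/6)) = 4 - F*((-7 + 2*F) + (-⅙ + F/6)) = 4 - F*(-43/6 + 13*F/6))
(7450 + 15489)*(T(61, k(6)) - 4644) = (7450 + 15489)*((4 - 13/6*61² + (43/6)*61) - 4644) = 22939*((4 - 13/6*3721 + 2623/6) - 4644) = 22939*((4 - 48373/6 + 2623/6) - 4644) = 22939*(-7621 - 4644) = 22939*(-12265) = -281346835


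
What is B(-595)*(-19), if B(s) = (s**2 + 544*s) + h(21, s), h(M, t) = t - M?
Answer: -564851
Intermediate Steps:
B(s) = -21 + s**2 + 545*s (B(s) = (s**2 + 544*s) + (s - 1*21) = (s**2 + 544*s) + (s - 21) = (s**2 + 544*s) + (-21 + s) = -21 + s**2 + 545*s)
B(-595)*(-19) = (-21 + (-595)**2 + 545*(-595))*(-19) = (-21 + 354025 - 324275)*(-19) = 29729*(-19) = -564851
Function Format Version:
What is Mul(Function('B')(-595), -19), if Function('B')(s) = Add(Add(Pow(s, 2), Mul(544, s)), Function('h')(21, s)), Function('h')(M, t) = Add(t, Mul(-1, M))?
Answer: -564851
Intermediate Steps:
Function('B')(s) = Add(-21, Pow(s, 2), Mul(545, s)) (Function('B')(s) = Add(Add(Pow(s, 2), Mul(544, s)), Add(s, Mul(-1, 21))) = Add(Add(Pow(s, 2), Mul(544, s)), Add(s, -21)) = Add(Add(Pow(s, 2), Mul(544, s)), Add(-21, s)) = Add(-21, Pow(s, 2), Mul(545, s)))
Mul(Function('B')(-595), -19) = Mul(Add(-21, Pow(-595, 2), Mul(545, -595)), -19) = Mul(Add(-21, 354025, -324275), -19) = Mul(29729, -19) = -564851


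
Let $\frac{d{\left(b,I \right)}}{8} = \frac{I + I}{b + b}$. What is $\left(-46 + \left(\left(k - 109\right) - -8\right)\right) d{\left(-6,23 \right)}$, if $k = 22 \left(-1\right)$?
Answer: $\frac{15548}{3} \approx 5182.7$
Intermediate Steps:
$k = -22$
$d{\left(b,I \right)} = \frac{8 I}{b}$ ($d{\left(b,I \right)} = 8 \frac{I + I}{b + b} = 8 \frac{2 I}{2 b} = 8 \cdot 2 I \frac{1}{2 b} = 8 \frac{I}{b} = \frac{8 I}{b}$)
$\left(-46 + \left(\left(k - 109\right) - -8\right)\right) d{\left(-6,23 \right)} = \left(-46 - 123\right) 8 \cdot 23 \frac{1}{-6} = \left(-46 + \left(-131 + 8\right)\right) 8 \cdot 23 \left(- \frac{1}{6}\right) = \left(-46 - 123\right) \left(- \frac{92}{3}\right) = \left(-169\right) \left(- \frac{92}{3}\right) = \frac{15548}{3}$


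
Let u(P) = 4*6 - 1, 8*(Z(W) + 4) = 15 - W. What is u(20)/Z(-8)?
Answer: -184/9 ≈ -20.444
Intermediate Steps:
Z(W) = -17/8 - W/8 (Z(W) = -4 + (15 - W)/8 = -4 + (15/8 - W/8) = -17/8 - W/8)
u(P) = 23 (u(P) = 24 - 1 = 23)
u(20)/Z(-8) = 23/(-17/8 - ⅛*(-8)) = 23/(-17/8 + 1) = 23/(-9/8) = 23*(-8/9) = -184/9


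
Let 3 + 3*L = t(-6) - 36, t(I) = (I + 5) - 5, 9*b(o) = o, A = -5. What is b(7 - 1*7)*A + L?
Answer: -15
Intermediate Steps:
b(o) = o/9
t(I) = I (t(I) = (5 + I) - 5 = I)
L = -15 (L = -1 + (-6 - 36)/3 = -1 + (⅓)*(-42) = -1 - 14 = -15)
b(7 - 1*7)*A + L = ((7 - 1*7)/9)*(-5) - 15 = ((7 - 7)/9)*(-5) - 15 = ((⅑)*0)*(-5) - 15 = 0*(-5) - 15 = 0 - 15 = -15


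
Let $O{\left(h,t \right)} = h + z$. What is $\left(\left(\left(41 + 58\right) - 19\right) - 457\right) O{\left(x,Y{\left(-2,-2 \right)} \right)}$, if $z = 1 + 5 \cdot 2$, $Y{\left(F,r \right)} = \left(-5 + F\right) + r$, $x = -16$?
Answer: $1885$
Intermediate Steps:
$Y{\left(F,r \right)} = -5 + F + r$
$z = 11$ ($z = 1 + 10 = 11$)
$O{\left(h,t \right)} = 11 + h$ ($O{\left(h,t \right)} = h + 11 = 11 + h$)
$\left(\left(\left(41 + 58\right) - 19\right) - 457\right) O{\left(x,Y{\left(-2,-2 \right)} \right)} = \left(\left(\left(41 + 58\right) - 19\right) - 457\right) \left(11 - 16\right) = \left(\left(99 - 19\right) - 457\right) \left(-5\right) = \left(80 - 457\right) \left(-5\right) = \left(-377\right) \left(-5\right) = 1885$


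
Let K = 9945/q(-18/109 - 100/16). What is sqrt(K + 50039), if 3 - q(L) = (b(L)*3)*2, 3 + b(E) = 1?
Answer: sqrt(50702) ≈ 225.17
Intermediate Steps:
b(E) = -2 (b(E) = -3 + 1 = -2)
q(L) = 15 (q(L) = 3 - (-2*3)*2 = 3 - (-6)*2 = 3 - 1*(-12) = 3 + 12 = 15)
K = 663 (K = 9945/15 = 9945*(1/15) = 663)
sqrt(K + 50039) = sqrt(663 + 50039) = sqrt(50702)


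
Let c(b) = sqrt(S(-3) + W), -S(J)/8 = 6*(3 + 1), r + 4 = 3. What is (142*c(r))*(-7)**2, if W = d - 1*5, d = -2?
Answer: 6958*I*sqrt(199) ≈ 98155.0*I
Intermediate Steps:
r = -1 (r = -4 + 3 = -1)
W = -7 (W = -2 - 1*5 = -2 - 5 = -7)
S(J) = -192 (S(J) = -48*(3 + 1) = -48*4 = -8*24 = -192)
c(b) = I*sqrt(199) (c(b) = sqrt(-192 - 7) = sqrt(-199) = I*sqrt(199))
(142*c(r))*(-7)**2 = (142*(I*sqrt(199)))*(-7)**2 = (142*I*sqrt(199))*49 = 6958*I*sqrt(199)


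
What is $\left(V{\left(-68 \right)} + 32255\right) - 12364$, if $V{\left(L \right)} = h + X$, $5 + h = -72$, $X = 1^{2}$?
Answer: $19815$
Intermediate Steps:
$X = 1$
$h = -77$ ($h = -5 - 72 = -77$)
$V{\left(L \right)} = -76$ ($V{\left(L \right)} = -77 + 1 = -76$)
$\left(V{\left(-68 \right)} + 32255\right) - 12364 = \left(-76 + 32255\right) - 12364 = 32179 - 12364 = 19815$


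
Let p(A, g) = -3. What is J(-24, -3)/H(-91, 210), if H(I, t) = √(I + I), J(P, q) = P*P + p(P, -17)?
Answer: -573*I*√182/182 ≈ -42.474*I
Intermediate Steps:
J(P, q) = -3 + P² (J(P, q) = P*P - 3 = P² - 3 = -3 + P²)
H(I, t) = √2*√I (H(I, t) = √(2*I) = √2*√I)
J(-24, -3)/H(-91, 210) = (-3 + (-24)²)/((√2*√(-91))) = (-3 + 576)/((√2*(I*√91))) = 573/((I*√182)) = 573*(-I*√182/182) = -573*I*√182/182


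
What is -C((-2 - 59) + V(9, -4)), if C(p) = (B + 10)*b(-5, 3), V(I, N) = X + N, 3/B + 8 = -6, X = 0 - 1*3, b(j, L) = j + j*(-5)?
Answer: -1370/7 ≈ -195.71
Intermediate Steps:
b(j, L) = -4*j (b(j, L) = j - 5*j = -4*j)
X = -3 (X = 0 - 3 = -3)
B = -3/14 (B = 3/(-8 - 6) = 3/(-14) = 3*(-1/14) = -3/14 ≈ -0.21429)
V(I, N) = -3 + N
C(p) = 1370/7 (C(p) = (-3/14 + 10)*(-4*(-5)) = (137/14)*20 = 1370/7)
-C((-2 - 59) + V(9, -4)) = -1*1370/7 = -1370/7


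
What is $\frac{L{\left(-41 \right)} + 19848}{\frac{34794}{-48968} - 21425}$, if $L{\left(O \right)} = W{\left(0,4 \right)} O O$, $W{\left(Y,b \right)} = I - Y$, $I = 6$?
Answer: $- \frac{732904056}{524587097} \approx -1.3971$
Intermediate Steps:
$W{\left(Y,b \right)} = 6 - Y$
$L{\left(O \right)} = 6 O^{2}$ ($L{\left(O \right)} = \left(6 - 0\right) O O = \left(6 + 0\right) O O = 6 O O = 6 O^{2}$)
$\frac{L{\left(-41 \right)} + 19848}{\frac{34794}{-48968} - 21425} = \frac{6 \left(-41\right)^{2} + 19848}{\frac{34794}{-48968} - 21425} = \frac{6 \cdot 1681 + 19848}{34794 \left(- \frac{1}{48968}\right) - 21425} = \frac{10086 + 19848}{- \frac{17397}{24484} - 21425} = \frac{29934}{- \frac{524587097}{24484}} = 29934 \left(- \frac{24484}{524587097}\right) = - \frac{732904056}{524587097}$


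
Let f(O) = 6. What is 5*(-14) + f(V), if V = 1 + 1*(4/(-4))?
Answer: -64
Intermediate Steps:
V = 0 (V = 1 + 1*(4*(-¼)) = 1 + 1*(-1) = 1 - 1 = 0)
5*(-14) + f(V) = 5*(-14) + 6 = -70 + 6 = -64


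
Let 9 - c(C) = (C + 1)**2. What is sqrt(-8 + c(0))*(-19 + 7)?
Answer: 0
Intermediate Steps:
c(C) = 9 - (1 + C)**2 (c(C) = 9 - (C + 1)**2 = 9 - (1 + C)**2)
sqrt(-8 + c(0))*(-19 + 7) = sqrt(-8 + (9 - (1 + 0)**2))*(-19 + 7) = sqrt(-8 + (9 - 1*1**2))*(-12) = sqrt(-8 + (9 - 1*1))*(-12) = sqrt(-8 + (9 - 1))*(-12) = sqrt(-8 + 8)*(-12) = sqrt(0)*(-12) = 0*(-12) = 0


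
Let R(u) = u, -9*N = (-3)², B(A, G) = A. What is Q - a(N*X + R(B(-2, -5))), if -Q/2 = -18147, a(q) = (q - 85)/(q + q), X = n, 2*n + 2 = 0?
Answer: 36251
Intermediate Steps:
n = -1 (n = -1 + (½)*0 = -1 + 0 = -1)
X = -1
N = -1 (N = -⅑*(-3)² = -⅑*9 = -1)
a(q) = (-85 + q)/(2*q) (a(q) = (-85 + q)/((2*q)) = (-85 + q)*(1/(2*q)) = (-85 + q)/(2*q))
Q = 36294 (Q = -2*(-18147) = 36294)
Q - a(N*X + R(B(-2, -5))) = 36294 - (-85 + (-1*(-1) - 2))/(2*(-1*(-1) - 2)) = 36294 - (-85 + (1 - 2))/(2*(1 - 2)) = 36294 - (-85 - 1)/(2*(-1)) = 36294 - (-1)*(-86)/2 = 36294 - 1*43 = 36294 - 43 = 36251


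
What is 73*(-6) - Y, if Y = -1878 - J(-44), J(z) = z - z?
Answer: 1440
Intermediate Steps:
J(z) = 0
Y = -1878 (Y = -1878 - 1*0 = -1878 + 0 = -1878)
73*(-6) - Y = 73*(-6) - 1*(-1878) = -438 + 1878 = 1440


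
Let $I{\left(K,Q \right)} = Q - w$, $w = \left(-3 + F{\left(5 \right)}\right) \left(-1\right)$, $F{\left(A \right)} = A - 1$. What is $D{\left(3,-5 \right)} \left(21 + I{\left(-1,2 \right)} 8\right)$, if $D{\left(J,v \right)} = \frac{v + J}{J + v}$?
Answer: $45$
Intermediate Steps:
$D{\left(J,v \right)} = 1$ ($D{\left(J,v \right)} = \frac{J + v}{J + v} = 1$)
$F{\left(A \right)} = -1 + A$
$w = -1$ ($w = \left(-3 + \left(-1 + 5\right)\right) \left(-1\right) = \left(-3 + 4\right) \left(-1\right) = 1 \left(-1\right) = -1$)
$I{\left(K,Q \right)} = 1 + Q$ ($I{\left(K,Q \right)} = Q - -1 = Q + 1 = 1 + Q$)
$D{\left(3,-5 \right)} \left(21 + I{\left(-1,2 \right)} 8\right) = 1 \left(21 + \left(1 + 2\right) 8\right) = 1 \left(21 + 3 \cdot 8\right) = 1 \left(21 + 24\right) = 1 \cdot 45 = 45$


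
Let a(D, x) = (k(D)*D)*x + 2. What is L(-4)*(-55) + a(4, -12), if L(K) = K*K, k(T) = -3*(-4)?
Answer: -1454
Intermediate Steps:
k(T) = 12
a(D, x) = 2 + 12*D*x (a(D, x) = (12*D)*x + 2 = 12*D*x + 2 = 2 + 12*D*x)
L(K) = K**2
L(-4)*(-55) + a(4, -12) = (-4)**2*(-55) + (2 + 12*4*(-12)) = 16*(-55) + (2 - 576) = -880 - 574 = -1454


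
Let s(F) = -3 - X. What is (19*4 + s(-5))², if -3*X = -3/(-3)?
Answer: 48400/9 ≈ 5377.8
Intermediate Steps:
X = -⅓ (X = -(-1)/(-3) = -(-1)*(-1)/3 = -⅓*1 = -⅓ ≈ -0.33333)
s(F) = -8/3 (s(F) = -3 - 1*(-⅓) = -3 + ⅓ = -8/3)
(19*4 + s(-5))² = (19*4 - 8/3)² = (76 - 8/3)² = (220/3)² = 48400/9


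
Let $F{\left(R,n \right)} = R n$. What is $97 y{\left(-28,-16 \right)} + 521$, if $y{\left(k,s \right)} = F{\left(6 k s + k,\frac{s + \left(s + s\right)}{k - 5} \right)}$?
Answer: $\frac{4134051}{11} \approx 3.7582 \cdot 10^{5}$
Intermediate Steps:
$y{\left(k,s \right)} = \frac{3 s \left(k + 6 k s\right)}{-5 + k}$ ($y{\left(k,s \right)} = \left(6 k s + k\right) \frac{s + \left(s + s\right)}{k - 5} = \left(6 k s + k\right) \frac{s + 2 s}{-5 + k} = \left(k + 6 k s\right) \frac{3 s}{-5 + k} = \frac{3 s \left(k + 6 k s\right)}{-5 + k}$)
$97 y{\left(-28,-16 \right)} + 521 = 97 \cdot 3 \left(-28\right) \left(-16\right) \frac{1}{-5 - 28} \left(1 + 6 \left(-16\right)\right) + 521 = 97 \cdot 3 \left(-28\right) \left(-16\right) \frac{1}{-33} \left(1 - 96\right) + 521 = 97 \cdot 3 \left(-28\right) \left(-16\right) \left(- \frac{1}{33}\right) \left(-95\right) + 521 = 97 \cdot \frac{42560}{11} + 521 = \frac{4128320}{11} + 521 = \frac{4134051}{11}$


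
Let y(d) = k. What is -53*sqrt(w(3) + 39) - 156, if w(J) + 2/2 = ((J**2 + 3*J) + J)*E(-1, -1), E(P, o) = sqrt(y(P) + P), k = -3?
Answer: -156 - 53*sqrt(38 + 42*I) ≈ -520.58 - 161.8*I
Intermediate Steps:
y(d) = -3
E(P, o) = sqrt(-3 + P)
w(J) = -1 + 2*I*(J**2 + 4*J) (w(J) = -1 + ((J**2 + 3*J) + J)*sqrt(-3 - 1) = -1 + (J**2 + 4*J)*sqrt(-4) = -1 + (J**2 + 4*J)*(2*I) = -1 + 2*I*(J**2 + 4*J))
-53*sqrt(w(3) + 39) - 156 = -53*sqrt((-1 + 2*I*3**2 + 8*I*3) + 39) - 156 = -53*sqrt((-1 + 2*I*9 + 24*I) + 39) - 156 = -53*sqrt((-1 + 18*I + 24*I) + 39) - 156 = -53*sqrt((-1 + 42*I) + 39) - 156 = -53*sqrt(38 + 42*I) - 156 = -156 - 53*sqrt(38 + 42*I)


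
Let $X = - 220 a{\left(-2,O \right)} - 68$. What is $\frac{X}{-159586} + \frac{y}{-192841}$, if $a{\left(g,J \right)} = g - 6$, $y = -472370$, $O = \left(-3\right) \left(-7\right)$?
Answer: $\frac{37528675924}{15387361913} \approx 2.4389$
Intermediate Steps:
$O = 21$
$a{\left(g,J \right)} = -6 + g$
$X = 1692$ ($X = - 220 \left(-6 - 2\right) - 68 = \left(-220\right) \left(-8\right) - 68 = 1760 - 68 = 1692$)
$\frac{X}{-159586} + \frac{y}{-192841} = \frac{1692}{-159586} - \frac{472370}{-192841} = 1692 \left(- \frac{1}{159586}\right) - - \frac{472370}{192841} = - \frac{846}{79793} + \frac{472370}{192841} = \frac{37528675924}{15387361913}$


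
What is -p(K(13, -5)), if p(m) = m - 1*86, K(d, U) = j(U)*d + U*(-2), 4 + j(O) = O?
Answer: 193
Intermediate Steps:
j(O) = -4 + O
K(d, U) = -2*U + d*(-4 + U) (K(d, U) = (-4 + U)*d + U*(-2) = d*(-4 + U) - 2*U = -2*U + d*(-4 + U))
p(m) = -86 + m (p(m) = m - 86 = -86 + m)
-p(K(13, -5)) = -(-86 + (-2*(-5) + 13*(-4 - 5))) = -(-86 + (10 + 13*(-9))) = -(-86 + (10 - 117)) = -(-86 - 107) = -1*(-193) = 193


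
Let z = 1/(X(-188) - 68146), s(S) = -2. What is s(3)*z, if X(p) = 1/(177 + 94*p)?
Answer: 34990/1192214271 ≈ 2.9349e-5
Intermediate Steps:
z = -17495/1192214271 (z = 1/(1/(177 + 94*(-188)) - 68146) = 1/(1/(177 - 17672) - 68146) = 1/(1/(-17495) - 68146) = 1/(-1/17495 - 68146) = 1/(-1192214271/17495) = -17495/1192214271 ≈ -1.4674e-5)
s(3)*z = -2*(-17495/1192214271) = 34990/1192214271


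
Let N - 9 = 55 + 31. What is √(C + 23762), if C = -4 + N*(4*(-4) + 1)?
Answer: √22333 ≈ 149.44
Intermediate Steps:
N = 95 (N = 9 + (55 + 31) = 9 + 86 = 95)
C = -1429 (C = -4 + 95*(4*(-4) + 1) = -4 + 95*(-16 + 1) = -4 + 95*(-15) = -4 - 1425 = -1429)
√(C + 23762) = √(-1429 + 23762) = √22333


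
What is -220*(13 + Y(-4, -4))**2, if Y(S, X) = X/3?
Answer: -269500/9 ≈ -29944.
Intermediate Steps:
Y(S, X) = X/3 (Y(S, X) = X*(1/3) = X/3)
-220*(13 + Y(-4, -4))**2 = -220*(13 + (1/3)*(-4))**2 = -220*(13 - 4/3)**2 = -220*(35/3)**2 = -220*1225/9 = -269500/9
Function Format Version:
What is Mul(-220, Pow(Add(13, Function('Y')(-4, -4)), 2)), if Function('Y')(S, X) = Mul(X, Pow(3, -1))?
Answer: Rational(-269500, 9) ≈ -29944.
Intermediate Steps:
Function('Y')(S, X) = Mul(Rational(1, 3), X) (Function('Y')(S, X) = Mul(X, Rational(1, 3)) = Mul(Rational(1, 3), X))
Mul(-220, Pow(Add(13, Function('Y')(-4, -4)), 2)) = Mul(-220, Pow(Add(13, Mul(Rational(1, 3), -4)), 2)) = Mul(-220, Pow(Add(13, Rational(-4, 3)), 2)) = Mul(-220, Pow(Rational(35, 3), 2)) = Mul(-220, Rational(1225, 9)) = Rational(-269500, 9)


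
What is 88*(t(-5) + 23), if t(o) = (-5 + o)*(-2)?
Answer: 3784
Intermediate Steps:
t(o) = 10 - 2*o
88*(t(-5) + 23) = 88*((10 - 2*(-5)) + 23) = 88*((10 + 10) + 23) = 88*(20 + 23) = 88*43 = 3784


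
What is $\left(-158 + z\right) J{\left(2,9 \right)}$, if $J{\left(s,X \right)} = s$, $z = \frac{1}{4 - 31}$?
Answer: $- \frac{8534}{27} \approx -316.07$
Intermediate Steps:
$z = - \frac{1}{27}$ ($z = \frac{1}{-27} = - \frac{1}{27} \approx -0.037037$)
$\left(-158 + z\right) J{\left(2,9 \right)} = \left(-158 - \frac{1}{27}\right) 2 = \left(- \frac{4267}{27}\right) 2 = - \frac{8534}{27}$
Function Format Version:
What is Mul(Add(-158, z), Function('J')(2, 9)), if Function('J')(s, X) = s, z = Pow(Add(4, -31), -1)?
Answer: Rational(-8534, 27) ≈ -316.07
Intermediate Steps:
z = Rational(-1, 27) (z = Pow(-27, -1) = Rational(-1, 27) ≈ -0.037037)
Mul(Add(-158, z), Function('J')(2, 9)) = Mul(Add(-158, Rational(-1, 27)), 2) = Mul(Rational(-4267, 27), 2) = Rational(-8534, 27)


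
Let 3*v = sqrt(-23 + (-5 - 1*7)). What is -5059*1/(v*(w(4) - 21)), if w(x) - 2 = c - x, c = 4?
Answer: -15177*I*sqrt(35)/665 ≈ -135.02*I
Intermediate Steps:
w(x) = 6 - x (w(x) = 2 + (4 - x) = 6 - x)
v = I*sqrt(35)/3 (v = sqrt(-23 + (-5 - 1*7))/3 = sqrt(-23 + (-5 - 7))/3 = sqrt(-23 - 12)/3 = sqrt(-35)/3 = (I*sqrt(35))/3 = I*sqrt(35)/3 ≈ 1.972*I)
-5059*1/(v*(w(4) - 21)) = -5059*(-3*I*sqrt(35)/(35*((6 - 1*4) - 21))) = -5059*(-3*I*sqrt(35)/(35*((6 - 4) - 21))) = -5059*(-3*I*sqrt(35)/(35*(2 - 21))) = -5059*3*I*sqrt(35)/665 = -15177*I*sqrt(35)/665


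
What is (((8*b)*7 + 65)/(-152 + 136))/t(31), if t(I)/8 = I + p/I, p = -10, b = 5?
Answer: -3565/40576 ≈ -0.087860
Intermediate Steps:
t(I) = -80/I + 8*I (t(I) = 8*(I - 10/I) = -80/I + 8*I)
(((8*b)*7 + 65)/(-152 + 136))/t(31) = (((8*5)*7 + 65)/(-152 + 136))/(-80/31 + 8*31) = ((40*7 + 65)/(-16))/(-80*1/31 + 248) = ((280 + 65)*(-1/16))/(-80/31 + 248) = (345*(-1/16))/(7608/31) = -345/16*31/7608 = -3565/40576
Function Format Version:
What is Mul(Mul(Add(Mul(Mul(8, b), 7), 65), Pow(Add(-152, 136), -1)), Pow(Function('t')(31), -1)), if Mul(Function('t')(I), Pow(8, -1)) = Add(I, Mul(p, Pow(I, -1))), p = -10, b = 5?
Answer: Rational(-3565, 40576) ≈ -0.087860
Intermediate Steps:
Function('t')(I) = Add(Mul(-80, Pow(I, -1)), Mul(8, I)) (Function('t')(I) = Mul(8, Add(I, Mul(-10, Pow(I, -1)))) = Add(Mul(-80, Pow(I, -1)), Mul(8, I)))
Mul(Mul(Add(Mul(Mul(8, b), 7), 65), Pow(Add(-152, 136), -1)), Pow(Function('t')(31), -1)) = Mul(Mul(Add(Mul(Mul(8, 5), 7), 65), Pow(Add(-152, 136), -1)), Pow(Add(Mul(-80, Pow(31, -1)), Mul(8, 31)), -1)) = Mul(Mul(Add(Mul(40, 7), 65), Pow(-16, -1)), Pow(Add(Mul(-80, Rational(1, 31)), 248), -1)) = Mul(Mul(Add(280, 65), Rational(-1, 16)), Pow(Add(Rational(-80, 31), 248), -1)) = Mul(Mul(345, Rational(-1, 16)), Pow(Rational(7608, 31), -1)) = Mul(Rational(-345, 16), Rational(31, 7608)) = Rational(-3565, 40576)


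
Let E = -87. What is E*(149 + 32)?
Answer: -15747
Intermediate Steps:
E*(149 + 32) = -87*(149 + 32) = -87*181 = -15747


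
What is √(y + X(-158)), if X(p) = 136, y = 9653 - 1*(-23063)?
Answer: 2*√8213 ≈ 181.25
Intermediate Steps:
y = 32716 (y = 9653 + 23063 = 32716)
√(y + X(-158)) = √(32716 + 136) = √32852 = 2*√8213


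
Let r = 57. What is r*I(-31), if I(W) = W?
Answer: -1767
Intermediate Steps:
r*I(-31) = 57*(-31) = -1767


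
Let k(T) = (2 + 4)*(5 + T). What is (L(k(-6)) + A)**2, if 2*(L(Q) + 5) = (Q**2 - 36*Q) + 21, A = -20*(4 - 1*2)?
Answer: 33489/4 ≈ 8372.3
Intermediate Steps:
k(T) = 30 + 6*T (k(T) = 6*(5 + T) = 30 + 6*T)
A = -40 (A = -20*(4 - 2) = -20*2 = -40)
L(Q) = 11/2 + Q**2/2 - 18*Q (L(Q) = -5 + ((Q**2 - 36*Q) + 21)/2 = -5 + (21 + Q**2 - 36*Q)/2 = -5 + (21/2 + Q**2/2 - 18*Q) = 11/2 + Q**2/2 - 18*Q)
(L(k(-6)) + A)**2 = ((11/2 + (30 + 6*(-6))**2/2 - 18*(30 + 6*(-6))) - 40)**2 = ((11/2 + (30 - 36)**2/2 - 18*(30 - 36)) - 40)**2 = ((11/2 + (1/2)*(-6)**2 - 18*(-6)) - 40)**2 = ((11/2 + (1/2)*36 + 108) - 40)**2 = ((11/2 + 18 + 108) - 40)**2 = (263/2 - 40)**2 = (183/2)**2 = 33489/4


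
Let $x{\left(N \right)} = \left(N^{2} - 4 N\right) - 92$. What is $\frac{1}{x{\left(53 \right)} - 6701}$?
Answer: $- \frac{1}{4196} \approx -0.00023832$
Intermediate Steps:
$x{\left(N \right)} = -92 + N^{2} - 4 N$
$\frac{1}{x{\left(53 \right)} - 6701} = \frac{1}{\left(-92 + 53^{2} - 212\right) - 6701} = \frac{1}{\left(-92 + 2809 - 212\right) - 6701} = \frac{1}{2505 - 6701} = \frac{1}{-4196} = - \frac{1}{4196}$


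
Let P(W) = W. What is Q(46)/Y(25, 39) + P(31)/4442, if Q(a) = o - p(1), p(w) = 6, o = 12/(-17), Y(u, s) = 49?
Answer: -480565/3700186 ≈ -0.12988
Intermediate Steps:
o = -12/17 (o = 12*(-1/17) = -12/17 ≈ -0.70588)
Q(a) = -114/17 (Q(a) = -12/17 - 1*6 = -12/17 - 6 = -114/17)
Q(46)/Y(25, 39) + P(31)/4442 = -114/17/49 + 31/4442 = -114/17*1/49 + 31*(1/4442) = -114/833 + 31/4442 = -480565/3700186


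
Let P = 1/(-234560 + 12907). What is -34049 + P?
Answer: -7547062998/221653 ≈ -34049.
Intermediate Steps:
P = -1/221653 (P = 1/(-221653) = -1/221653 ≈ -4.5116e-6)
-34049 + P = -34049 - 1/221653 = -7547062998/221653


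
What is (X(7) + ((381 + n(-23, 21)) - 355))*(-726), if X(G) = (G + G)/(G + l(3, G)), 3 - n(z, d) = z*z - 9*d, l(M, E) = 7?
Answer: 225060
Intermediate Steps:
n(z, d) = 3 - z**2 + 9*d (n(z, d) = 3 - (z*z - 9*d) = 3 - (z**2 - 9*d) = 3 + (-z**2 + 9*d) = 3 - z**2 + 9*d)
X(G) = 2*G/(7 + G) (X(G) = (G + G)/(G + 7) = (2*G)/(7 + G) = 2*G/(7 + G))
(X(7) + ((381 + n(-23, 21)) - 355))*(-726) = (2*7/(7 + 7) + ((381 + (3 - 1*(-23)**2 + 9*21)) - 355))*(-726) = (2*7/14 + ((381 + (3 - 1*529 + 189)) - 355))*(-726) = (2*7*(1/14) + ((381 + (3 - 529 + 189)) - 355))*(-726) = (1 + ((381 - 337) - 355))*(-726) = (1 + (44 - 355))*(-726) = (1 - 311)*(-726) = -310*(-726) = 225060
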